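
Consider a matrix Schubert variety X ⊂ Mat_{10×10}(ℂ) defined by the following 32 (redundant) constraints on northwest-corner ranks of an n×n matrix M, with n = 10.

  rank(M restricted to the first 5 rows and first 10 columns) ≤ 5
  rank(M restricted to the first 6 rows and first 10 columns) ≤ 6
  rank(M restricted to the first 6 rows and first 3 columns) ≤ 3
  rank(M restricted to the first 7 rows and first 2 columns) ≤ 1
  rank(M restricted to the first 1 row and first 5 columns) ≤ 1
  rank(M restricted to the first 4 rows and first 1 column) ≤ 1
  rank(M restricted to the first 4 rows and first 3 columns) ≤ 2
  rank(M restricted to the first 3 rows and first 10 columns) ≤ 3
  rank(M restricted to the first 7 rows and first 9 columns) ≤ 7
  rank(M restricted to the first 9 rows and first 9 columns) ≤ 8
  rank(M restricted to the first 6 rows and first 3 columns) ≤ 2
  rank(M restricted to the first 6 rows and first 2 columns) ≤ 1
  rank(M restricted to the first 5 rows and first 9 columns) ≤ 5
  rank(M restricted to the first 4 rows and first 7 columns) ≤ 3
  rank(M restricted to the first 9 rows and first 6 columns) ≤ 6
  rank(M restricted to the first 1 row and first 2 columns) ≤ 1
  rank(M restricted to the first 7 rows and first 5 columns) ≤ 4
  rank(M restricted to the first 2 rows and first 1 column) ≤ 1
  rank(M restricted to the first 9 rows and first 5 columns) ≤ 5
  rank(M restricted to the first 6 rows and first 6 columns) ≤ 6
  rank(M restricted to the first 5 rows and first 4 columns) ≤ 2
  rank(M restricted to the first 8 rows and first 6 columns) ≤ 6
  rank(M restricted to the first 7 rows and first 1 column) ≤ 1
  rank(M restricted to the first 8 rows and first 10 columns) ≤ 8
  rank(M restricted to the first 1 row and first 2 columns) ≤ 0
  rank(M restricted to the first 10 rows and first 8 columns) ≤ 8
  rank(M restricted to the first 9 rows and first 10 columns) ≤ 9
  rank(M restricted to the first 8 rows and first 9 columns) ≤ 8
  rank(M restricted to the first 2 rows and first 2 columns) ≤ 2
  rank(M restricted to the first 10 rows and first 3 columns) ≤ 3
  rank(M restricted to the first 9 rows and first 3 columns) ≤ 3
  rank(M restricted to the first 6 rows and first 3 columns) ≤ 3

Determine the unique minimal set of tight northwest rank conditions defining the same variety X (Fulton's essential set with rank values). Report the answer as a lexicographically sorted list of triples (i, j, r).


Rank table r_w(10×10) implied by the 32 constraints:

  R[1]: 0  0  1  1  1  1  1  1  1  1
  R[2]: 1  1  2  2  2  2  2  2  2  2
  R[3]: 1  1  2  2  3  3  3  3  3  3
  R[4]: 1  1  2  2  3  3  3  4  4  4
  R[5]: 1  1  2  2  3  4  4  5  5  5
  R[6]: 1  1  2  3  4  5  5  6  6  6
  R[7]: 1  1  2  3  4  5  6  7  7  7
  R[8]: 1  2  3  4  5  6  7  8  8  8
  R[9]: 1  2  3  4  5  6  7  8  8  9
  R[10]: 1  2  3  4  5  6  7  8  9  10

so w = (3, 1, 5, 8, 6, 4, 7, 2, 10, 9).

Fulton essential set (5 of the 13 Rothe cells):

[(1, 2, 0), (4, 7, 3), (5, 4, 2), (7, 2, 1), (9, 9, 8)]


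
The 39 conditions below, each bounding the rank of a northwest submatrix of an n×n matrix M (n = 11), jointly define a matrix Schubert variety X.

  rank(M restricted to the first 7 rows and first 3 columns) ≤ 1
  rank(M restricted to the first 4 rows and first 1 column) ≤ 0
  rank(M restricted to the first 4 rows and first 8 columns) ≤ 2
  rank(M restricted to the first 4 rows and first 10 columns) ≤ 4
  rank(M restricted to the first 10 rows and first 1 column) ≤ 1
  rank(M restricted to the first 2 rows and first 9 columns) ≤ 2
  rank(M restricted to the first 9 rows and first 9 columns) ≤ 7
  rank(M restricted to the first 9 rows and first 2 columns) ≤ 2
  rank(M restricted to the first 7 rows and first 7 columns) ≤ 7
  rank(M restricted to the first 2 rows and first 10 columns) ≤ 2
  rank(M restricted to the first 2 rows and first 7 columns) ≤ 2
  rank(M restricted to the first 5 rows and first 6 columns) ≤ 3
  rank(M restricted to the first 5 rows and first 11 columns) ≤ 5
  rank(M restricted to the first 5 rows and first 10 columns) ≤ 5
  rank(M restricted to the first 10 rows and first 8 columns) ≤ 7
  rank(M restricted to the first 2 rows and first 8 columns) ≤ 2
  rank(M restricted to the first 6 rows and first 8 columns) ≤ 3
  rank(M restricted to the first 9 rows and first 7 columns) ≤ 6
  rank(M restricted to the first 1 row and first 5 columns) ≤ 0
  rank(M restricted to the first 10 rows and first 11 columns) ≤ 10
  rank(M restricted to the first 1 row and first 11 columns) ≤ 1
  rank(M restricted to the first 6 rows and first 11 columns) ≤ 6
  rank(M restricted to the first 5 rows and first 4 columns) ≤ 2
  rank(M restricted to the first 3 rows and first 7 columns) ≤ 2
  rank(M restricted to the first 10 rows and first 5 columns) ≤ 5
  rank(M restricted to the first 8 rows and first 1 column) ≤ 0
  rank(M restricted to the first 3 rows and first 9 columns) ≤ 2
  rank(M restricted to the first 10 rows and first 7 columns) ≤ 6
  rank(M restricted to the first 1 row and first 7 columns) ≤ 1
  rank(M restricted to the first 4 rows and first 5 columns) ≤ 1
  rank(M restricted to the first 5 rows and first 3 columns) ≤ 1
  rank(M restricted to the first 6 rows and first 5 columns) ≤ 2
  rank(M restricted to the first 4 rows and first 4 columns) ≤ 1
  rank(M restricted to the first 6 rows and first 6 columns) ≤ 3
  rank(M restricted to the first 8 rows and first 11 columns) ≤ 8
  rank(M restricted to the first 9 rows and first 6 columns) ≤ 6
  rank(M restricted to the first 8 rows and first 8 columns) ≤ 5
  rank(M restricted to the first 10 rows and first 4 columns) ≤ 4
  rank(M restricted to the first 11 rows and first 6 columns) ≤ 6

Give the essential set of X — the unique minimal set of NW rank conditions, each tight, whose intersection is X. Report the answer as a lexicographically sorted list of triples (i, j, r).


Reconstructing r_w from the 39 given conditions:

  row 1: 0  0  0  0  0  1  1  1  1  1  1
  row 2: 0  1  1  1  1  2  2  2  2  2  2
  row 3: 0  1  1  1  1  2  2  2  2  3  3
  row 4: 0  1  1  1  1  2  2  2  3  4  4
  row 5: 0  1  1  2  2  3  3  3  4  5  5
  row 6: 0  1  1  2  2  3  3  3  4  5  6
  row 7: 0  1  1  2  3  4  4  4  5  6  7
  row 8: 0  1  2  3  4  5  5  5  6  7  8
  row 9: 1  2  3  4  5  6  6  6  7  8  9
  row 10: 1  2  3  4  5  6  6  7  8  9  10
  row 11: 1  2  3  4  5  6  7  8  9  10  11

second differences of R give the permutation w = (6, 2, 10, 9, 4, 11, 5, 3, 1, 8, 7).

9 SE-corners of the 30-cell Rothe diagram give Ess(w):

[(1, 5, 0), (3, 9, 2), (4, 5, 1), (4, 8, 2), (6, 5, 2), (6, 8, 3), (7, 3, 1), (8, 1, 0), (10, 7, 6)]


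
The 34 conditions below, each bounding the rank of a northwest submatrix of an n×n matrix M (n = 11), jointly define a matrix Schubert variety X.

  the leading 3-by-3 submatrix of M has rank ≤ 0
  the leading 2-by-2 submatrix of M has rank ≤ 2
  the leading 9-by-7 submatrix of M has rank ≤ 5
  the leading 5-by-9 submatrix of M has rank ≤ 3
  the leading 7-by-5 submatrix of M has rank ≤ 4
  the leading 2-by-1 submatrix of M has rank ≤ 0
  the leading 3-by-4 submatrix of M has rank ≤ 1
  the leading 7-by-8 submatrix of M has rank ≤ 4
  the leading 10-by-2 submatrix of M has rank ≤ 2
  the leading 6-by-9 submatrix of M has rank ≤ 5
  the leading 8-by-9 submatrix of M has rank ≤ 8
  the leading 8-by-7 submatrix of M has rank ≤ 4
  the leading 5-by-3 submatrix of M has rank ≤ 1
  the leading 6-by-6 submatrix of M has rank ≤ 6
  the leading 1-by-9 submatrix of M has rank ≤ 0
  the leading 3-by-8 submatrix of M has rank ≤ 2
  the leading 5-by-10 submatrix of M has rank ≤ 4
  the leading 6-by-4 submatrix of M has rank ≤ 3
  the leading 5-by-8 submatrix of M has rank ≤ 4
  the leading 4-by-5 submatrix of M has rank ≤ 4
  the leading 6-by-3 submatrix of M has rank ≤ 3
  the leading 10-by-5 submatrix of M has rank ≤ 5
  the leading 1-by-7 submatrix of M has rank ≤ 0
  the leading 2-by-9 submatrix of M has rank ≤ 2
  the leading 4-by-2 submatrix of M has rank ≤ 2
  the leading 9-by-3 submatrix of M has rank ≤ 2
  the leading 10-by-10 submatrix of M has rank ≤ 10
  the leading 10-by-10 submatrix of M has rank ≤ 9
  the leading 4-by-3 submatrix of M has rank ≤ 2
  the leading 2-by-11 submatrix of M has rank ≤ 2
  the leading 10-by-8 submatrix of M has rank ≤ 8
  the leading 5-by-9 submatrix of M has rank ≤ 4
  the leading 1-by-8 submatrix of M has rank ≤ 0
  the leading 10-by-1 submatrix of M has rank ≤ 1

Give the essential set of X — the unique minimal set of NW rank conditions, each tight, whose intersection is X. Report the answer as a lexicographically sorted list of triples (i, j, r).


Reconstructing r_w from the 34 given conditions:

  row 1: 0 0 0 0 0 0 0 0 0 1 1
  row 2: 0 0 0 1 1 1 1 1 1 2 2
  row 3: 0 0 0 1 2 2 2 2 2 3 3
  row 4: 1 1 1 2 3 3 3 3 3 4 4
  row 5: 1 1 1 2 3 3 3 3 3 4 5
  row 6: 1 2 2 3 4 4 4 4 4 5 6
  row 7: 1 2 2 3 4 4 4 4 5 6 7
  row 8: 1 2 2 3 4 4 4 5 6 7 8
  row 9: 1 2 2 3 4 5 5 6 7 8 9
  row 10: 1 2 3 4 5 6 6 7 8 9 10
  row 11: 1 2 3 4 5 6 7 8 9 10 11

second differences of R give the permutation w = (10, 4, 5, 1, 11, 2, 9, 8, 6, 3, 7).

ℓ(w)=29; the 7 essential cells (i,j,r):

[(1, 9, 0), (3, 3, 0), (5, 3, 1), (5, 9, 3), (7, 8, 4), (8, 7, 4), (9, 3, 2)]


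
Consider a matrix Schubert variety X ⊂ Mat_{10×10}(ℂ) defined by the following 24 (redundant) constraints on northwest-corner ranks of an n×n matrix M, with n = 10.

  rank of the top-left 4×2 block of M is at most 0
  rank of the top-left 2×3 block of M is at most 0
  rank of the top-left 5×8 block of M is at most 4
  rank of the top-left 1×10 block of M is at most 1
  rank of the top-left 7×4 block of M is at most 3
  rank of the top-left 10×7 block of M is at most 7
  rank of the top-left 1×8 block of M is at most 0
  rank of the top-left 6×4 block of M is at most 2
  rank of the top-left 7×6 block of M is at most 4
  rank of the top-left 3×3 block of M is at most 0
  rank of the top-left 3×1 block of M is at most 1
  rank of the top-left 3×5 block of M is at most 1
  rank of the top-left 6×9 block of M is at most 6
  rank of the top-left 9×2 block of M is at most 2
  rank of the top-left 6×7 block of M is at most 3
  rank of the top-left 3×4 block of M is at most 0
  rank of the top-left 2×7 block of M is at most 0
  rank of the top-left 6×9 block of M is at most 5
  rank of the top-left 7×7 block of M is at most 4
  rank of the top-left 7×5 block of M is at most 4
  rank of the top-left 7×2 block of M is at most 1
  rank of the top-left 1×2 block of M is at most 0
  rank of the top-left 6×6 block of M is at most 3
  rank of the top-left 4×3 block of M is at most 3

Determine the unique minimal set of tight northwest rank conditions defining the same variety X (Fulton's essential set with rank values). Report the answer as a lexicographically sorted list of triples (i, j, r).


The tightest implied rank at each (i,j), from the 24 conditions:

  0 | 0 | 0 | 0 | 0 | 0 | 0 | 0 | 1 | 1
  0 | 0 | 0 | 0 | 0 | 0 | 0 | 1 | 2 | 2
  0 | 0 | 0 | 0 | 1 | 1 | 1 | 2 | 3 | 3
  0 | 0 | 1 | 1 | 2 | 2 | 2 | 3 | 4 | 4
  1 | 1 | 2 | 2 | 3 | 3 | 3 | 4 | 5 | 5
  1 | 1 | 2 | 2 | 3 | 3 | 3 | 4 | 5 | 6
  1 | 1 | 2 | 3 | 4 | 4 | 4 | 5 | 6 | 7
  1 | 2 | 3 | 4 | 5 | 5 | 5 | 6 | 7 | 8
  1 | 2 | 3 | 4 | 5 | 6 | 6 | 7 | 8 | 9
  1 | 2 | 3 | 4 | 5 | 6 | 7 | 8 | 9 | 10

giving w = (9, 8, 5, 3, 1, 10, 4, 2, 6, 7) via Δ²R.

Rothe diagram D(w) (26 cells), 7 SE-corners (essential conditions):

[(1, 8, 0), (2, 7, 0), (3, 4, 0), (4, 2, 0), (6, 4, 2), (6, 7, 3), (7, 2, 1)]


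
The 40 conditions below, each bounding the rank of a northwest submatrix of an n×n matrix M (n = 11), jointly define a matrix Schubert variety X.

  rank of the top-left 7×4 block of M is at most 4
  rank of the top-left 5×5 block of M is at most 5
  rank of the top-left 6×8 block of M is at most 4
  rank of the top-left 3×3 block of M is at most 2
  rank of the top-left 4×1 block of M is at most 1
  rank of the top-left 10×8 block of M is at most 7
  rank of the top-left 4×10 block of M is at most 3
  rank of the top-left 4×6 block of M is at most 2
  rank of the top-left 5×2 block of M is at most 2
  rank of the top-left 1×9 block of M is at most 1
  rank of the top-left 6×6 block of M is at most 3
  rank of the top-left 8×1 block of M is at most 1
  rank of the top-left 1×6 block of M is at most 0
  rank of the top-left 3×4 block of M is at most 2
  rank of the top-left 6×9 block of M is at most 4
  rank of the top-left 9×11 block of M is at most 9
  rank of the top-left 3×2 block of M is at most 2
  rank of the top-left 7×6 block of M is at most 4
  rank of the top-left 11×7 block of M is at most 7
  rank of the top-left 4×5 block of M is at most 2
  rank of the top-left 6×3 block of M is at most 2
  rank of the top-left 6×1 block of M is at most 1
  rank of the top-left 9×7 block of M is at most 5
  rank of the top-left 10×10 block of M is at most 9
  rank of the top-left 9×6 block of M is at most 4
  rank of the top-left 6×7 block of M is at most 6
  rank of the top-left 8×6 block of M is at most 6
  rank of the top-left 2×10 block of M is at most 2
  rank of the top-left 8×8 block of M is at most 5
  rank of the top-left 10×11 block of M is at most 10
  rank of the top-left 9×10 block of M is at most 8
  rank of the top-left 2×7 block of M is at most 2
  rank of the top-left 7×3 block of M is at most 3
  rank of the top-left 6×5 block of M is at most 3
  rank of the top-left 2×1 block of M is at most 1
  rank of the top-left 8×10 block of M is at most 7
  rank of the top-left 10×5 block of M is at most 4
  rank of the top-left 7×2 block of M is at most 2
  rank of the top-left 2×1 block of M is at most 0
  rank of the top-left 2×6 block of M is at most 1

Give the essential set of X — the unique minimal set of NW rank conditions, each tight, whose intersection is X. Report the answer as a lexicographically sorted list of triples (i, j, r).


The tightest implied rank at each (i,j), from the 40 conditions:

  i=1: 0  0  0  0  0  0  1  1  1  1  1
  i=2: 0  1  1  1  1  1  2  2  2  2  2
  i=3: 1  2  2  2  2  2  3  3  3  3  3
  i=4: 1  2  2  2  2  2  3  3  3  3  4
  i=5: 1  2  2  3  3  3  4  4  4  4  5
  i=6: 1  2  2  3  3  3  4  4  4  5  6
  i=7: 1  2  3  4  4  4  5  5  5  6  7
  i=8: 1  2  3  4  4  4  5  5  6  7  8
  i=9: 1  2  3  4  4  4  5  6  7  8  9
  i=10: 1  2  3  4  4  5  6  7  8  9  10
  i=11: 1  2  3  4  5  6  7  8  9  10  11

so w = (7, 2, 1, 11, 4, 10, 3, 9, 8, 6, 5).

Rothe diagram D(w) (26 cells), 10 SE-corners (essential conditions):

[(1, 6, 0), (2, 1, 0), (4, 6, 2), (4, 10, 3), (6, 3, 2), (6, 6, 3), (6, 9, 4), (8, 8, 5), (9, 6, 4), (10, 5, 4)]


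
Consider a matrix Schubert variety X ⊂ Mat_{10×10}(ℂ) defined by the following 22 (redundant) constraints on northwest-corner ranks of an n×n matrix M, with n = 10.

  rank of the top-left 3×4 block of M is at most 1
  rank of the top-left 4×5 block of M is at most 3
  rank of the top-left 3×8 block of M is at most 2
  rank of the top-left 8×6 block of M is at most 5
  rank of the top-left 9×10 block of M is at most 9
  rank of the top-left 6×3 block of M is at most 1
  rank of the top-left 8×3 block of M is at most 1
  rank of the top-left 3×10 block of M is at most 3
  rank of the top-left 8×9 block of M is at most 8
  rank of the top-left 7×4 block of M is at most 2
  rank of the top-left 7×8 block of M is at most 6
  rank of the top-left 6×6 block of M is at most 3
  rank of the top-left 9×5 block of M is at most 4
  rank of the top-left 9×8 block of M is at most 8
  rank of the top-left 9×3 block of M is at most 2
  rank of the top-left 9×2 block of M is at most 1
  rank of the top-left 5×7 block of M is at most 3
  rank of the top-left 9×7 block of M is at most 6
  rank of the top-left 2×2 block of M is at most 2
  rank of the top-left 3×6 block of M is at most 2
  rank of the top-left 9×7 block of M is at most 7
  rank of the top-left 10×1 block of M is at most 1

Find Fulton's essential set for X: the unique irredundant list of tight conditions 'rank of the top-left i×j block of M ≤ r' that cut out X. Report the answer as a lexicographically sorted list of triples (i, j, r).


Propagating the 22 rank bounds to every northwest block:

  i=1: 1 1 1 1 1 1 1 1 1 1
  i=2: 1 1 1 1 2 2 2 2 2 2
  i=3: 1 1 1 1 2 2 2 2 3 3
  i=4: 1 1 1 2 3 3 3 3 4 4
  i=5: 1 1 1 2 3 3 3 4 5 5
  i=6: 1 1 1 2 3 3 4 5 6 6
  i=7: 1 1 1 2 3 4 5 6 7 7
  i=8: 1 1 1 2 3 4 5 6 7 8
  i=9: 1 1 2 3 4 5 6 7 8 9
  i=10: 1 2 3 4 5 6 7 8 9 10

the unique w with this rank table is (1, 5, 9, 4, 8, 7, 6, 10, 3, 2).

Rothe diagram D(w) (23 cells), 6 SE-corners (essential conditions):

[(3, 4, 1), (3, 8, 2), (5, 7, 3), (6, 6, 3), (8, 3, 1), (9, 2, 1)]


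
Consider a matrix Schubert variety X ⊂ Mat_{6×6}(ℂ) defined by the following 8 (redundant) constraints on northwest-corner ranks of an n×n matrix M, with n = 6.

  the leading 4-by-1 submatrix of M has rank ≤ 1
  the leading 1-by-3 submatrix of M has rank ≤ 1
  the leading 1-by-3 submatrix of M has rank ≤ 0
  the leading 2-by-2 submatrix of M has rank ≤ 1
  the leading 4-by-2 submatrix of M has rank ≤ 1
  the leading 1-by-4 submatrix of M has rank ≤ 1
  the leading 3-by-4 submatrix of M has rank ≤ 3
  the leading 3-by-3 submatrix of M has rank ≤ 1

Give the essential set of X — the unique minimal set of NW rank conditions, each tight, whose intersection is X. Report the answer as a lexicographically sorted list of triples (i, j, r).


Reconstructing r_w from the 8 given conditions:

  R[1]: 0, 0, 0, 1, 1, 1
  R[2]: 1, 1, 1, 2, 2, 2
  R[3]: 1, 1, 1, 2, 3, 3
  R[4]: 1, 1, 2, 3, 4, 4
  R[5]: 1, 2, 3, 4, 5, 5
  R[6]: 1, 2, 3, 4, 5, 6

hence w(1..6) = (4, 1, 5, 3, 2, 6).

Fulton essential set (3 of the 6 Rothe cells):

[(1, 3, 0), (3, 3, 1), (4, 2, 1)]


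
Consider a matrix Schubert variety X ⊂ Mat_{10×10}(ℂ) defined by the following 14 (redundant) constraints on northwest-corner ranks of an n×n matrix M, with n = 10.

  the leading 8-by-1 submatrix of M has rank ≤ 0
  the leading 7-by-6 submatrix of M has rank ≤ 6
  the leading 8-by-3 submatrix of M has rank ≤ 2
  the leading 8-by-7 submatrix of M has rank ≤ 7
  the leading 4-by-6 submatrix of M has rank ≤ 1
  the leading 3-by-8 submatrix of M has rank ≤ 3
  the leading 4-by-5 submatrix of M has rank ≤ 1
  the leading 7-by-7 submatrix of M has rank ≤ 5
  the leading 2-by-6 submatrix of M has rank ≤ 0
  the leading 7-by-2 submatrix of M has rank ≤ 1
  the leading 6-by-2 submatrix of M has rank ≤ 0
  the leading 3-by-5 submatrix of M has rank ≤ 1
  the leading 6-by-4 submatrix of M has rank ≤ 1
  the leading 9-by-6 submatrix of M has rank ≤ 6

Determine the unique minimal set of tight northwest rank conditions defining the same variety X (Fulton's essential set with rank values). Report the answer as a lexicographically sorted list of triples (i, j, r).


Computing R[i][j] = min implied NW-rank bound (n=10, 14 conditions):

  0 0 0 0 0 0 1 1 1 1
  0 0 0 0 0 0 1 2 2 2
  0 0 1 1 1 1 2 3 3 3
  0 0 1 1 1 1 2 3 4 4
  0 0 1 1 2 2 3 4 5 5
  0 0 1 1 2 3 4 5 6 6
  0 1 2 2 3 4 5 6 7 7
  0 1 2 3 4 5 6 7 8 8
  1 2 3 4 5 6 7 8 9 9
  1 2 3 4 5 6 7 8 9 10

hence w(1..10) = (7, 8, 3, 9, 5, 6, 2, 4, 1, 10).

|D(w)|=27, |Ess(w)|=5:

[(2, 6, 0), (4, 6, 1), (6, 2, 0), (6, 4, 1), (8, 1, 0)]


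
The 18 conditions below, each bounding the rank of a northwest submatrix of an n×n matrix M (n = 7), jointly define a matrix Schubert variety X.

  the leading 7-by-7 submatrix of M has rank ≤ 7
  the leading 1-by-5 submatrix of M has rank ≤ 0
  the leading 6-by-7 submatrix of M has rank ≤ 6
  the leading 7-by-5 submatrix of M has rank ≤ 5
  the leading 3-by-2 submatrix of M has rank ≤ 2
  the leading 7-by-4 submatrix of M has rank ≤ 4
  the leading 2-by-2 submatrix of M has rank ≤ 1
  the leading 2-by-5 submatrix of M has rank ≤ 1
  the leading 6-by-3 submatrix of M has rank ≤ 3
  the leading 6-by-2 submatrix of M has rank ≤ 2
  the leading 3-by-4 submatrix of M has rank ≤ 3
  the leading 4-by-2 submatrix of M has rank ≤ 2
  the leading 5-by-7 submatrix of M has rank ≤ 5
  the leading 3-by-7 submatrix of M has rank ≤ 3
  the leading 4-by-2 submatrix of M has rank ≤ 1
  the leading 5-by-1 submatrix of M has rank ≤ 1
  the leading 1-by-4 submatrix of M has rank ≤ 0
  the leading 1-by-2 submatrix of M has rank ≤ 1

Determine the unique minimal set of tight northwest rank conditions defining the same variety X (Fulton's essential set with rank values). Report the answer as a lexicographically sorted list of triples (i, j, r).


Rank table r_w(7×7) implied by the 18 constraints:

  row 1: 0, 0, 0, 0, 0, 1, 1
  row 2: 1, 1, 1, 1, 1, 2, 2
  row 3: 1, 1, 2, 2, 2, 3, 3
  row 4: 1, 1, 2, 3, 3, 4, 4
  row 5: 1, 2, 3, 4, 4, 5, 5
  row 6: 1, 2, 3, 4, 5, 6, 6
  row 7: 1, 2, 3, 4, 5, 6, 7

so w = (6, 1, 3, 4, 2, 5, 7).

Rothe diagram D(w) (7 cells), 2 SE-corners (essential conditions):

[(1, 5, 0), (4, 2, 1)]


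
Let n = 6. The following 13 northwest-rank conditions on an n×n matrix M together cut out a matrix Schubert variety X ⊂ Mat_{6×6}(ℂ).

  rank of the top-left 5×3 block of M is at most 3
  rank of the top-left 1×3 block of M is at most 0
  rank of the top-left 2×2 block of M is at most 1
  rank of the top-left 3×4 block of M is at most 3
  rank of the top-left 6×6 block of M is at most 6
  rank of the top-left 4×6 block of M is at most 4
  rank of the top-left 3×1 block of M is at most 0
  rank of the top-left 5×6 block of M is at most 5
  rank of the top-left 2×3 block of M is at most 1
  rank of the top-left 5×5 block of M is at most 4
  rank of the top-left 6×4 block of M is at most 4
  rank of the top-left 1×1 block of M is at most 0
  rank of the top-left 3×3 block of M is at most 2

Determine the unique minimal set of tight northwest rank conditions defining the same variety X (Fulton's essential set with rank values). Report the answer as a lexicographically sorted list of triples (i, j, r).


Reconstructing r_w from the 13 given conditions:

  R[1]: 0, 0, 0, 1, 1, 1
  R[2]: 0, 1, 1, 2, 2, 2
  R[3]: 0, 1, 2, 3, 3, 3
  R[4]: 1, 2, 3, 4, 4, 4
  R[5]: 1, 2, 3, 4, 4, 5
  R[6]: 1, 2, 3, 4, 5, 6

so w = (4, 2, 3, 1, 6, 5).

|D(w)|=6, |Ess(w)|=3:

[(1, 3, 0), (3, 1, 0), (5, 5, 4)]


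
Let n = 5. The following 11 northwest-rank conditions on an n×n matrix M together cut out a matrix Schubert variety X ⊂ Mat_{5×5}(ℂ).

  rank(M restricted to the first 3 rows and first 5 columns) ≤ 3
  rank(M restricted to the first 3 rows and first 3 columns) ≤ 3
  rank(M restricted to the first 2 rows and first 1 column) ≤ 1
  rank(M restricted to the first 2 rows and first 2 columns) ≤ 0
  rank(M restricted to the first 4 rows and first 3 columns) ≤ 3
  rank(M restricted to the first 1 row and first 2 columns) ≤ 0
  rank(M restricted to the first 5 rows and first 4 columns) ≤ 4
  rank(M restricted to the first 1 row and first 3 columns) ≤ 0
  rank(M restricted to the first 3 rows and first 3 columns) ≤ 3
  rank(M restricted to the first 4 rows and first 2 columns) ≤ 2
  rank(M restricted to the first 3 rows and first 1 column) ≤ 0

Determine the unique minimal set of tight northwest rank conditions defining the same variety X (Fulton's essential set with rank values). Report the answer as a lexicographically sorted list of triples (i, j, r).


Reconstructing r_w from the 11 given conditions:

  row 1: 0 | 0 | 0 | 1 | 1
  row 2: 0 | 0 | 1 | 2 | 2
  row 3: 0 | 1 | 2 | 3 | 3
  row 4: 1 | 2 | 3 | 4 | 4
  row 5: 1 | 2 | 3 | 4 | 5

hence w(1..5) = (4, 3, 2, 1, 5).

Fulton essential set (3 of the 6 Rothe cells):

[(1, 3, 0), (2, 2, 0), (3, 1, 0)]


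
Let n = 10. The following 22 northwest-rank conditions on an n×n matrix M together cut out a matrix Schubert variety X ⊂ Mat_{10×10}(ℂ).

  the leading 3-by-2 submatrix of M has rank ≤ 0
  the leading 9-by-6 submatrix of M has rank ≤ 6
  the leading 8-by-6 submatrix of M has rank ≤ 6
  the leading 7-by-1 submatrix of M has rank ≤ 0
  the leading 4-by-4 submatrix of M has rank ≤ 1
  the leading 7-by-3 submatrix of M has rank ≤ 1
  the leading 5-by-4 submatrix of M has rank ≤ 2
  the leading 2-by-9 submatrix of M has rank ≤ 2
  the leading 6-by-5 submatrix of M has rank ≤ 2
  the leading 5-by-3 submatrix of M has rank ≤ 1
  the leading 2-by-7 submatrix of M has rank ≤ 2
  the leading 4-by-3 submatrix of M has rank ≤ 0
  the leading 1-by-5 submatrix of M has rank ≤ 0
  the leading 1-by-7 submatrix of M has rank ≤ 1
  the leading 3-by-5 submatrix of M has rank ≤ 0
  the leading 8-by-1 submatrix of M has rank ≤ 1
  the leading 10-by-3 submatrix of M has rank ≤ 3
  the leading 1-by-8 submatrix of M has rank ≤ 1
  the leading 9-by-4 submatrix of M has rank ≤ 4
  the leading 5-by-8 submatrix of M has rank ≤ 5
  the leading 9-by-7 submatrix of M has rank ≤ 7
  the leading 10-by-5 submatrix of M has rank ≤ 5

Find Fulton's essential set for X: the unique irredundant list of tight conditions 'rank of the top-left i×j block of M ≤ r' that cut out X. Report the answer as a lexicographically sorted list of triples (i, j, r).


Recovering R(i,j) via the rank-extension bound from the 22 conditions:

  R[1]: 0 0 0 0 0 1 1 1 1 1
  R[2]: 0 0 0 0 0 1 2 2 2 2
  R[3]: 0 0 0 0 0 1 2 3 3 3
  R[4]: 0 0 0 1 1 2 3 4 4 4
  R[5]: 0 1 1 2 2 3 4 5 5 5
  R[6]: 0 1 1 2 2 3 4 5 6 6
  R[7]: 0 1 1 2 3 4 5 6 7 7
  R[8]: 1 2 2 3 4 5 6 7 8 8
  R[9]: 1 2 3 4 5 6 7 8 9 9
  R[10]: 1 2 3 4 5 6 7 8 9 10

second differences of R give the permutation w = (6, 7, 8, 4, 2, 9, 5, 1, 3, 10).

|D(w)|=24, |Ess(w)|=5:

[(3, 5, 0), (4, 3, 0), (6, 5, 2), (7, 1, 0), (7, 3, 1)]


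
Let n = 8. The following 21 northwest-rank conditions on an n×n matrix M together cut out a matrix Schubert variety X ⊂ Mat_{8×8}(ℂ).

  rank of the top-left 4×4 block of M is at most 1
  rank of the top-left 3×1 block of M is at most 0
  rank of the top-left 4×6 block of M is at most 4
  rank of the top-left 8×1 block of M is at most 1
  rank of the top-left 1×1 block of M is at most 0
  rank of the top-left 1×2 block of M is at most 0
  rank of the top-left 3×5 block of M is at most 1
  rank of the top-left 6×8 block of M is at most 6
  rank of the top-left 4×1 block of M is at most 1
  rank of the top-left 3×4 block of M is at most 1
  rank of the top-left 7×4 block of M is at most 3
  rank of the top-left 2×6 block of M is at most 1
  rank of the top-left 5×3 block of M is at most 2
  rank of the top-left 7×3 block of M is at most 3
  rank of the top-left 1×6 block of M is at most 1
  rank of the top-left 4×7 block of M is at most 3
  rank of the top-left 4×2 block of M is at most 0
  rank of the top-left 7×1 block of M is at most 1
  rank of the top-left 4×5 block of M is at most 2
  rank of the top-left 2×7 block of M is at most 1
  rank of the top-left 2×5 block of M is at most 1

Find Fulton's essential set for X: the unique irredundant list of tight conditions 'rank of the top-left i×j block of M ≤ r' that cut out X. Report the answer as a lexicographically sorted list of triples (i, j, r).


Computing R[i][j] = min implied NW-rank bound (n=8, 21 conditions):

  i=1: 0 | 0 | 1 | 1 | 1 | 1 | 1 | 1
  i=2: 0 | 0 | 1 | 1 | 1 | 1 | 1 | 2
  i=3: 0 | 0 | 1 | 1 | 1 | 2 | 2 | 3
  i=4: 0 | 0 | 1 | 1 | 2 | 3 | 3 | 4
  i=5: 1 | 1 | 2 | 2 | 3 | 4 | 4 | 5
  i=6: 1 | 2 | 3 | 3 | 4 | 5 | 5 | 6
  i=7: 1 | 2 | 3 | 3 | 4 | 5 | 6 | 7
  i=8: 1 | 2 | 3 | 4 | 5 | 6 | 7 | 8

so w = (3, 8, 6, 5, 1, 2, 7, 4).

D(w) has 16 cells with 5 SE-corners; essential set:

[(2, 7, 1), (3, 5, 1), (4, 2, 0), (4, 4, 1), (7, 4, 3)]


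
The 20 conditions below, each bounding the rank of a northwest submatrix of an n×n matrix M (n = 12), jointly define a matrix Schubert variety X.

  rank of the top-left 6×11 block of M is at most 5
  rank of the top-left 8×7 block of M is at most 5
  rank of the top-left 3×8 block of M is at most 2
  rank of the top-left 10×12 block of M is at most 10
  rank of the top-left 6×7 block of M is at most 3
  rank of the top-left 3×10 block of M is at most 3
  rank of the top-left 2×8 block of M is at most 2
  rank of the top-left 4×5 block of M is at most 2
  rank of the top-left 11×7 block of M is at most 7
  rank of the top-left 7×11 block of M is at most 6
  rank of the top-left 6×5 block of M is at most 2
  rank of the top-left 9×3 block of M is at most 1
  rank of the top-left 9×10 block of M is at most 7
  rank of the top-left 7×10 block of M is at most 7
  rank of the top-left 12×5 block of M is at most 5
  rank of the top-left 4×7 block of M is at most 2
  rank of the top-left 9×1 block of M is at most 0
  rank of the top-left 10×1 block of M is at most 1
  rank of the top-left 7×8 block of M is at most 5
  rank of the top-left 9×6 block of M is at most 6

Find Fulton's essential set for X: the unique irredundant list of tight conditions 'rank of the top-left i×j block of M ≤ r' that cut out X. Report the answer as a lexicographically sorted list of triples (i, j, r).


Recovering R(i,j) via the rank-extension bound from the 20 conditions:

  row 1: 0 1 1 1 1 1 1 1 1 1 1 1
  row 2: 0 1 1 2 2 2 2 2 2 2 2 2
  row 3: 0 1 1 2 2 2 2 2 3 3 3 3
  row 4: 0 1 1 2 2 2 2 3 4 4 4 4
  row 5: 0 1 1 2 2 3 3 4 5 5 5 5
  row 6: 0 1 1 2 2 3 3 4 5 5 5 6
  row 7: 0 1 1 2 3 4 4 5 6 6 6 7
  row 8: 0 1 1 2 3 4 5 6 7 7 7 8
  row 9: 0 1 1 2 3 4 5 6 7 7 8 9
  row 10: 1 2 2 3 4 5 6 7 8 8 9 10
  row 11: 1 2 3 4 5 6 7 8 9 9 10 11
  row 12: 1 2 3 4 5 6 7 8 9 10 11 12

reading off 1-entries of Δ²R: w = (2, 4, 9, 8, 6, 12, 5, 7, 11, 1, 3, 10).

Rothe diagram D(w) (30 cells), 8 SE-corners (essential conditions):

[(3, 8, 2), (4, 7, 2), (6, 5, 2), (6, 7, 3), (6, 11, 5), (9, 1, 0), (9, 3, 1), (9, 10, 7)]


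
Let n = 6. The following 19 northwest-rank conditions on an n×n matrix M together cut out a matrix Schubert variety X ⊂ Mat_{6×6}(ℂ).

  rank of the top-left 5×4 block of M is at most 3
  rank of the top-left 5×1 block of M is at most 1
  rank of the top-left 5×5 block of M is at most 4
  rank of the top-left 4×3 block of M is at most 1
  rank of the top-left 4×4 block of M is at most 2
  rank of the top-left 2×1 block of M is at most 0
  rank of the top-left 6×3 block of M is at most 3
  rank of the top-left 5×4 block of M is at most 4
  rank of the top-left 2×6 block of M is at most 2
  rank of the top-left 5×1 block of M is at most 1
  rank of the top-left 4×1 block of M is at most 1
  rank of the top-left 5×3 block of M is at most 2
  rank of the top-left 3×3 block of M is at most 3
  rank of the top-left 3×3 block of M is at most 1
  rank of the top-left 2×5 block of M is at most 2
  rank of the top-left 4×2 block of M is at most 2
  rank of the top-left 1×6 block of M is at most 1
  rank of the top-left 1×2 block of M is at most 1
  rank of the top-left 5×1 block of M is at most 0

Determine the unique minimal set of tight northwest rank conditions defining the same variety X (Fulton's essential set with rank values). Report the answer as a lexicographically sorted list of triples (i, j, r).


Propagating the 19 rank bounds to every northwest block:

  0 | 1 | 1 | 1 | 1 | 1
  0 | 1 | 1 | 2 | 2 | 2
  0 | 1 | 1 | 2 | 3 | 3
  0 | 1 | 1 | 2 | 3 | 4
  0 | 1 | 2 | 3 | 4 | 5
  1 | 2 | 3 | 4 | 5 | 6

giving w = (2, 4, 5, 6, 3, 1) via Δ²R.

Fulton essential set (2 of the 8 Rothe cells):

[(4, 3, 1), (5, 1, 0)]


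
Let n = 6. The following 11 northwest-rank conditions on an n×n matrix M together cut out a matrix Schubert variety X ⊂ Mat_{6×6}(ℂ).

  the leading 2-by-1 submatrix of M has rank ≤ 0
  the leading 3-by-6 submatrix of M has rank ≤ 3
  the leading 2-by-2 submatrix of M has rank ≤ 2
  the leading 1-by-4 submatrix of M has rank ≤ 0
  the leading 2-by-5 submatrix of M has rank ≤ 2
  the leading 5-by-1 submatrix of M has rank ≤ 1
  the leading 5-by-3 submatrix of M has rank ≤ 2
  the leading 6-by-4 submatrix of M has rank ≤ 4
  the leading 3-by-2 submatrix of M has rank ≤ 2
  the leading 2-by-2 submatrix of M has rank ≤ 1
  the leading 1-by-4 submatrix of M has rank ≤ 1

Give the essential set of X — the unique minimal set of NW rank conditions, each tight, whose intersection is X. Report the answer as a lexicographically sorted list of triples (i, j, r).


Propagating the 11 rank bounds to every northwest block:

  i=1: 0 | 0 | 0 | 0 | 1 | 1
  i=2: 0 | 1 | 1 | 1 | 2 | 2
  i=3: 1 | 2 | 2 | 2 | 3 | 3
  i=4: 1 | 2 | 2 | 3 | 4 | 4
  i=5: 1 | 2 | 2 | 3 | 4 | 5
  i=6: 1 | 2 | 3 | 4 | 5 | 6

reading off 1-entries of Δ²R: w = (5, 2, 1, 4, 6, 3).

ℓ(w)=7; the 3 essential cells (i,j,r):

[(1, 4, 0), (2, 1, 0), (5, 3, 2)]


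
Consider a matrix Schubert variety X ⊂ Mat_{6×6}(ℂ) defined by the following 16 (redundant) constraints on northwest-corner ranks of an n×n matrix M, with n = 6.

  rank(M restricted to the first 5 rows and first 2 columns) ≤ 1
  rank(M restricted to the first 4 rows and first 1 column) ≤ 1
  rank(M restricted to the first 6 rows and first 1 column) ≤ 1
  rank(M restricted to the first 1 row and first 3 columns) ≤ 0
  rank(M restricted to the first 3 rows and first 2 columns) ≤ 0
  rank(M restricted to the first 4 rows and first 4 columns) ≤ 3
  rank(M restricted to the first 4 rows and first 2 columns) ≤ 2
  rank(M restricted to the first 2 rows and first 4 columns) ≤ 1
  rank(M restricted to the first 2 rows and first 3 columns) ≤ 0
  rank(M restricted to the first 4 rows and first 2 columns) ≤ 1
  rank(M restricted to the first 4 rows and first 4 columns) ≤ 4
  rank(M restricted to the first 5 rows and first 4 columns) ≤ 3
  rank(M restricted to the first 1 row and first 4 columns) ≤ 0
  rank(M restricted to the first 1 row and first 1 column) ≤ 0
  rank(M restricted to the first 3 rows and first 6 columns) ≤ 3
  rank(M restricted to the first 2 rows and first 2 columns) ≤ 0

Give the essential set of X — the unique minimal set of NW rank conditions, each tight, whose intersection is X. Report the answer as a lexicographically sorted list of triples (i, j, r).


Reconstructing r_w from the 16 given conditions:

  0, 0, 0, 0, 1, 1
  0, 0, 0, 1, 2, 2
  0, 0, 1, 2, 3, 3
  1, 1, 2, 3, 4, 4
  1, 1, 2, 3, 4, 5
  1, 2, 3, 4, 5, 6

reading off 1-entries of Δ²R: w = (5, 4, 3, 1, 6, 2).

Rothe diagram D(w) (10 cells), 4 SE-corners (essential conditions):

[(1, 4, 0), (2, 3, 0), (3, 2, 0), (5, 2, 1)]


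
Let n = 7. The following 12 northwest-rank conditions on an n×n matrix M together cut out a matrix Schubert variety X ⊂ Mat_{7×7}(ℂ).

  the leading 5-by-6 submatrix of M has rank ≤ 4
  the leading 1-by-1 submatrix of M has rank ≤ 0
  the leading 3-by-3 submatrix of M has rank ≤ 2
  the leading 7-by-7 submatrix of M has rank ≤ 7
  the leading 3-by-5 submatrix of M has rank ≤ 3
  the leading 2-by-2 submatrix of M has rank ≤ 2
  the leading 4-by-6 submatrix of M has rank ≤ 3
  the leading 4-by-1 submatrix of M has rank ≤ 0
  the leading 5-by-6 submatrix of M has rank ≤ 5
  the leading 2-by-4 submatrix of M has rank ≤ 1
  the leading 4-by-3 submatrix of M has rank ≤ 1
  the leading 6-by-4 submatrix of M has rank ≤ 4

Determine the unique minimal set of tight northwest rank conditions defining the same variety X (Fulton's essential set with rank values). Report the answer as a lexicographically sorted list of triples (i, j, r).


Propagating the 12 rank bounds to every northwest block:

  0 | 1 | 1 | 1 | 1 | 1 | 1
  0 | 1 | 1 | 1 | 2 | 2 | 2
  0 | 1 | 1 | 2 | 3 | 3 | 3
  0 | 1 | 1 | 2 | 3 | 3 | 4
  1 | 2 | 2 | 3 | 4 | 4 | 5
  1 | 2 | 3 | 4 | 5 | 5 | 6
  1 | 2 | 3 | 4 | 5 | 6 | 7

second differences of R give the permutation w = (2, 5, 4, 7, 1, 3, 6).

ℓ(w)=9; the 4 essential cells (i,j,r):

[(2, 4, 1), (4, 1, 0), (4, 3, 1), (4, 6, 3)]


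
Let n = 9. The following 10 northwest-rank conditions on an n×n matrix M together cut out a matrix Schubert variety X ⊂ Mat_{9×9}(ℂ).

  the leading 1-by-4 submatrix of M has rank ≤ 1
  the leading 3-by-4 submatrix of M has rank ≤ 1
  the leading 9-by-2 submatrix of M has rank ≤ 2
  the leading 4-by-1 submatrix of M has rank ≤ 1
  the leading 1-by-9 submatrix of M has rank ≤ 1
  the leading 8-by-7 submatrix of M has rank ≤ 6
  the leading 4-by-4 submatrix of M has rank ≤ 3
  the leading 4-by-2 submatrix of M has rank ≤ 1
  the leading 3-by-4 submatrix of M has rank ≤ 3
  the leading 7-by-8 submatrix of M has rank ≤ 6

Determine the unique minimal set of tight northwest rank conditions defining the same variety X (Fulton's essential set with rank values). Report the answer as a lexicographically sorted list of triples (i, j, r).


Reconstructing r_w from the 10 given conditions:

  row 1: 1 | 1 | 1 | 1 | 1 | 1 | 1 | 1 | 1
  row 2: 1 | 1 | 1 | 1 | 2 | 2 | 2 | 2 | 2
  row 3: 1 | 1 | 1 | 1 | 2 | 3 | 3 | 3 | 3
  row 4: 1 | 1 | 2 | 2 | 3 | 4 | 4 | 4 | 4
  row 5: 1 | 2 | 3 | 3 | 4 | 5 | 5 | 5 | 5
  row 6: 1 | 2 | 3 | 4 | 5 | 6 | 6 | 6 | 6
  row 7: 1 | 2 | 3 | 4 | 5 | 6 | 6 | 6 | 7
  row 8: 1 | 2 | 3 | 4 | 5 | 6 | 6 | 7 | 8
  row 9: 1 | 2 | 3 | 4 | 5 | 6 | 7 | 8 | 9

so w = (1, 5, 6, 3, 2, 4, 9, 8, 7).

Rothe diagram D(w) (10 cells), 4 SE-corners (essential conditions):

[(3, 4, 1), (4, 2, 1), (7, 8, 6), (8, 7, 6)]


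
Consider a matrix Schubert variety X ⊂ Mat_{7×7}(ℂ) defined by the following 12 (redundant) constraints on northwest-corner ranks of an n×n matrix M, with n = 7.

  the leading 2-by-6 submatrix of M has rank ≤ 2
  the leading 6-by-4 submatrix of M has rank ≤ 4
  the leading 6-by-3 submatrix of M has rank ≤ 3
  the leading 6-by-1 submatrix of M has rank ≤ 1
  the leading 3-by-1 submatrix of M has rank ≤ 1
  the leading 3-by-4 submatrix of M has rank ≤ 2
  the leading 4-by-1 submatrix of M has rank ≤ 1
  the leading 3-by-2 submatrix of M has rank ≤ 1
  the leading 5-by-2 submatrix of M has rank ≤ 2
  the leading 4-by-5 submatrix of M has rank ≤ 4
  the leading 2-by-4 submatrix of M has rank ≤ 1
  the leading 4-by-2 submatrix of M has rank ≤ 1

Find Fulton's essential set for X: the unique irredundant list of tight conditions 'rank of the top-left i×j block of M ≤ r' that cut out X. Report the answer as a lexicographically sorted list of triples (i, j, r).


Recovering R(i,j) via the rank-extension bound from the 12 conditions:

  i=1: 1 | 1 | 1 | 1 | 1 | 1 | 1
  i=2: 1 | 1 | 1 | 1 | 2 | 2 | 2
  i=3: 1 | 1 | 2 | 2 | 3 | 3 | 3
  i=4: 1 | 1 | 2 | 3 | 4 | 4 | 4
  i=5: 1 | 2 | 3 | 4 | 5 | 5 | 5
  i=6: 1 | 2 | 3 | 4 | 5 | 6 | 6
  i=7: 1 | 2 | 3 | 4 | 5 | 6 | 7

so w = (1, 5, 3, 4, 2, 6, 7).

D(w) has 5 cells with 2 SE-corners; essential set:

[(2, 4, 1), (4, 2, 1)]


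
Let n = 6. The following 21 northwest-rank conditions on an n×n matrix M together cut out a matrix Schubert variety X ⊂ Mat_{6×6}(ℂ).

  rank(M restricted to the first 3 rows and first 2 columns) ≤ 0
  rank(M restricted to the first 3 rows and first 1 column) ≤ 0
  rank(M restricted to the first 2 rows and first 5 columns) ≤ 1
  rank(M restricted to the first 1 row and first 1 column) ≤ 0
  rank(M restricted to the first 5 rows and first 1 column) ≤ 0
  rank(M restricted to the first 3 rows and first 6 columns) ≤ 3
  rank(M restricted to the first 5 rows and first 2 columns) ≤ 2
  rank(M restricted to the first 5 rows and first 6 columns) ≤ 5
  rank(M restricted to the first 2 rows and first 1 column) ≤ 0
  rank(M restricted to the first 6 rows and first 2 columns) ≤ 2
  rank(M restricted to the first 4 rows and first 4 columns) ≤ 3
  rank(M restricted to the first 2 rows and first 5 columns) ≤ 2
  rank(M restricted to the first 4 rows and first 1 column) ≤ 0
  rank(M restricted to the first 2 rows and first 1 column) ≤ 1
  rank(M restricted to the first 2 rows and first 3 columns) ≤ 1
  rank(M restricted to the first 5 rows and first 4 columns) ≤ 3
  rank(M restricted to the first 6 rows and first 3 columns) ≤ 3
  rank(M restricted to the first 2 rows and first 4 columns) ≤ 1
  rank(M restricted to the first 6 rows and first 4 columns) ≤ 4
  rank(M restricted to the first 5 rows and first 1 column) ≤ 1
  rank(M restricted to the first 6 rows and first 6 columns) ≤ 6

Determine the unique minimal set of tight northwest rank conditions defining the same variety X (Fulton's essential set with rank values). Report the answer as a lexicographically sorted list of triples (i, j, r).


Computing R[i][j] = min implied NW-rank bound (n=6, 21 conditions):

  i=1: 0, 0, 1, 1, 1, 1
  i=2: 0, 0, 1, 1, 1, 2
  i=3: 0, 0, 1, 2, 2, 3
  i=4: 0, 1, 2, 3, 3, 4
  i=5: 0, 1, 2, 3, 4, 5
  i=6: 1, 2, 3, 4, 5, 6

the unique w with this rank table is (3, 6, 4, 2, 5, 1).

ℓ(w)=10; the 3 essential cells (i,j,r):

[(2, 5, 1), (3, 2, 0), (5, 1, 0)]
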